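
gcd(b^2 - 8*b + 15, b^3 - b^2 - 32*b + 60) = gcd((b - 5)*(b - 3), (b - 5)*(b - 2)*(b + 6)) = b - 5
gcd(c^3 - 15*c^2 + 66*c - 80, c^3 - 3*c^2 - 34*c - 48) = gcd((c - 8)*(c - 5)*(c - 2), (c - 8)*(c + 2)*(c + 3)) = c - 8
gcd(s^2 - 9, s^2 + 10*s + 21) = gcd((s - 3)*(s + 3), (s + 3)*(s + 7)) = s + 3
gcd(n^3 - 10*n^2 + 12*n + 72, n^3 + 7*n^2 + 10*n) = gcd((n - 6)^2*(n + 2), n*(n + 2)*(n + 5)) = n + 2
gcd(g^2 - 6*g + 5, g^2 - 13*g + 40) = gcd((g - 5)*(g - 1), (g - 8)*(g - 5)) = g - 5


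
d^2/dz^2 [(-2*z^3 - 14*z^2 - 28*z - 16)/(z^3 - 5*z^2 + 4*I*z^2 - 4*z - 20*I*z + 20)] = (z^4*(-48 + 16*I) + z^3*(-152 - 48*I) + z^2*(408 - 1680*I) + z*(1080 + 304*I) + 1648 + 6240*I)/(z^7 + z^6*(-15 + 8*I) + z^5*(51 - 120*I) + z^4*(235 + 568*I) + z^3*(-1784 - 520*I) + z^2*(2760 - 2400*I) + z*(1200 + 4000*I) - 2000)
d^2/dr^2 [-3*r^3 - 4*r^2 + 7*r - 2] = -18*r - 8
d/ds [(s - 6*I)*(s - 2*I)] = 2*s - 8*I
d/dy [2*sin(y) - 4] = 2*cos(y)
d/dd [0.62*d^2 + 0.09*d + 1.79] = 1.24*d + 0.09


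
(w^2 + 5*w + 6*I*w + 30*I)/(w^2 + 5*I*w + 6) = (w + 5)/(w - I)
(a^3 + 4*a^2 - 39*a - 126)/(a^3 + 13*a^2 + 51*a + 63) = (a - 6)/(a + 3)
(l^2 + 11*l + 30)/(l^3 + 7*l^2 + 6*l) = (l + 5)/(l*(l + 1))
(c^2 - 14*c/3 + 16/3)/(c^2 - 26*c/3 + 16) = (c - 2)/(c - 6)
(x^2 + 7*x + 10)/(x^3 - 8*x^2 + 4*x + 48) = (x + 5)/(x^2 - 10*x + 24)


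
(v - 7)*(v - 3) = v^2 - 10*v + 21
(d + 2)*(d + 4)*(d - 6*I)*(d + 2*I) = d^4 + 6*d^3 - 4*I*d^3 + 20*d^2 - 24*I*d^2 + 72*d - 32*I*d + 96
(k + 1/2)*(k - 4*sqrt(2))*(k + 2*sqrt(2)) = k^3 - 2*sqrt(2)*k^2 + k^2/2 - 16*k - sqrt(2)*k - 8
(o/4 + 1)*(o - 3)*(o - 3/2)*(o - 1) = o^4/4 - 3*o^3/8 - 13*o^2/4 + 63*o/8 - 9/2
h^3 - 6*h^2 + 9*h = h*(h - 3)^2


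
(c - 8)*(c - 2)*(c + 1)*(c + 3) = c^4 - 6*c^3 - 21*c^2 + 34*c + 48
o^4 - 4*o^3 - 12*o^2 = o^2*(o - 6)*(o + 2)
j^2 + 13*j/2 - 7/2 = (j - 1/2)*(j + 7)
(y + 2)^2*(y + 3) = y^3 + 7*y^2 + 16*y + 12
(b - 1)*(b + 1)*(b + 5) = b^3 + 5*b^2 - b - 5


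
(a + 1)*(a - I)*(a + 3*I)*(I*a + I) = I*a^4 - 2*a^3 + 2*I*a^3 - 4*a^2 + 4*I*a^2 - 2*a + 6*I*a + 3*I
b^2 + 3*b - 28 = (b - 4)*(b + 7)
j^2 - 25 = (j - 5)*(j + 5)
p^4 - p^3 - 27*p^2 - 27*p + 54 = (p - 6)*(p - 1)*(p + 3)^2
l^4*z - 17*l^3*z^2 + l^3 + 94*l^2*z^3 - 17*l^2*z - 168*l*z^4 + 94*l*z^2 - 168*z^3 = (l - 7*z)*(l - 6*z)*(l - 4*z)*(l*z + 1)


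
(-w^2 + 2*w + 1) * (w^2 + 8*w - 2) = -w^4 - 6*w^3 + 19*w^2 + 4*w - 2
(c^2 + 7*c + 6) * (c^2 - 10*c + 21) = c^4 - 3*c^3 - 43*c^2 + 87*c + 126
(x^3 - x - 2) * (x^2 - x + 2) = x^5 - x^4 + x^3 - x^2 - 4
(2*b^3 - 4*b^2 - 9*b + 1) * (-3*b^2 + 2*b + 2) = -6*b^5 + 16*b^4 + 23*b^3 - 29*b^2 - 16*b + 2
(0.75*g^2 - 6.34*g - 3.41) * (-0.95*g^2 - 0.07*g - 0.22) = -0.7125*g^4 + 5.9705*g^3 + 3.5183*g^2 + 1.6335*g + 0.7502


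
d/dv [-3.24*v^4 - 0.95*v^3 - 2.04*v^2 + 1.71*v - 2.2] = -12.96*v^3 - 2.85*v^2 - 4.08*v + 1.71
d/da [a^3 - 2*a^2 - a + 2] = 3*a^2 - 4*a - 1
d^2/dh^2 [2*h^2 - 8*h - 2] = 4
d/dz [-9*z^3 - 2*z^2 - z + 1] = -27*z^2 - 4*z - 1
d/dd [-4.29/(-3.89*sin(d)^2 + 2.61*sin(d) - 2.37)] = (11.1969 - 33.3762*sin(d))*cos(d)/(3.89*sin(d)^2 - 2.61*sin(d) + 2.37)^2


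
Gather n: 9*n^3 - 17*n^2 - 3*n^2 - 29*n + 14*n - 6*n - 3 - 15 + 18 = 9*n^3 - 20*n^2 - 21*n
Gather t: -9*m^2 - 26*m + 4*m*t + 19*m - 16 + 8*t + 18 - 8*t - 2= -9*m^2 + 4*m*t - 7*m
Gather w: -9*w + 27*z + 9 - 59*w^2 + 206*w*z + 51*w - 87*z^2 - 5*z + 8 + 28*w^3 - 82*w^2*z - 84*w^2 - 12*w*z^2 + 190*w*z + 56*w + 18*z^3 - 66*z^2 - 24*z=28*w^3 + w^2*(-82*z - 143) + w*(-12*z^2 + 396*z + 98) + 18*z^3 - 153*z^2 - 2*z + 17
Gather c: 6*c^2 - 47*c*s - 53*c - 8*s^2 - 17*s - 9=6*c^2 + c*(-47*s - 53) - 8*s^2 - 17*s - 9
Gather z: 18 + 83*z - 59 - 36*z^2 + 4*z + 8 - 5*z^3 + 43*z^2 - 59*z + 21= -5*z^3 + 7*z^2 + 28*z - 12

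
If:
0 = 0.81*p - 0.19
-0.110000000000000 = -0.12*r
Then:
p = 0.23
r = 0.92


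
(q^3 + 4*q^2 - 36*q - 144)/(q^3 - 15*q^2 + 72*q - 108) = (q^2 + 10*q + 24)/(q^2 - 9*q + 18)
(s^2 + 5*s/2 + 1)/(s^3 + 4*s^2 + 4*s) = (s + 1/2)/(s*(s + 2))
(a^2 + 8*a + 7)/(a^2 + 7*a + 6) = (a + 7)/(a + 6)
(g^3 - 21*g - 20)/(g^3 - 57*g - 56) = (g^2 - g - 20)/(g^2 - g - 56)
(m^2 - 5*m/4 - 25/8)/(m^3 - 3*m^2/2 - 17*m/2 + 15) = (m + 5/4)/(m^2 + m - 6)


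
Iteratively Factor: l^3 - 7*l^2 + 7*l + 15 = (l - 3)*(l^2 - 4*l - 5) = (l - 3)*(l + 1)*(l - 5)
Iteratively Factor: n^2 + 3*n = (n + 3)*(n)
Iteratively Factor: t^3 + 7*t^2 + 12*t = (t)*(t^2 + 7*t + 12) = t*(t + 4)*(t + 3)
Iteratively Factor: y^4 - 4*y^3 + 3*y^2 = (y - 1)*(y^3 - 3*y^2) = y*(y - 1)*(y^2 - 3*y) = y*(y - 3)*(y - 1)*(y)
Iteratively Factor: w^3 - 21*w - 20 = (w - 5)*(w^2 + 5*w + 4) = (w - 5)*(w + 1)*(w + 4)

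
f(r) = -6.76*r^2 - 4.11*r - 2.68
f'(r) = -13.52*r - 4.11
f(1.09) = -15.19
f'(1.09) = -18.85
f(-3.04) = -52.66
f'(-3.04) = 36.99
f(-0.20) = -2.13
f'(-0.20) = -1.41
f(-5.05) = -154.32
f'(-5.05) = 64.17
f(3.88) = -120.39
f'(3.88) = -56.57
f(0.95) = -12.69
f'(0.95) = -16.95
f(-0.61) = -2.69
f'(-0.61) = 4.14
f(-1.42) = -10.47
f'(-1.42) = 15.09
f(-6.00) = -221.38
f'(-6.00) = 77.01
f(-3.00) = -51.19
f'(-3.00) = 36.45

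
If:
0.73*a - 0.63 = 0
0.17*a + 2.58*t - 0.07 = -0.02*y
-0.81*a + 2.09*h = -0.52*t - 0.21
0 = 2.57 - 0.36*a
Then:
No Solution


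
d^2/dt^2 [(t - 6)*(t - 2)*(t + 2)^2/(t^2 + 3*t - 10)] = 2*(t^3 + 15*t^2 + 75*t + 26)/(t^3 + 15*t^2 + 75*t + 125)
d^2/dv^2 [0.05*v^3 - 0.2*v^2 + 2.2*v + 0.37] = 0.3*v - 0.4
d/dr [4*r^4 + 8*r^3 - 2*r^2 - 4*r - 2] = 16*r^3 + 24*r^2 - 4*r - 4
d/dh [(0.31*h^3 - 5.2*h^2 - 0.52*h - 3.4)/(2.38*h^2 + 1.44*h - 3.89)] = (0.7378*h^4 + 0.892800000000001*h^3 - 9.8681*h^2 + 56.64*h + 6.9188)/(5.6644*h^4 + 6.8544*h^3 - 16.4428*h^2 - 11.2032*h + 15.1321)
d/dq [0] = 0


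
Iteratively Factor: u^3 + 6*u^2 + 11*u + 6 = (u + 2)*(u^2 + 4*u + 3) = (u + 2)*(u + 3)*(u + 1)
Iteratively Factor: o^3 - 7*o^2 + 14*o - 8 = (o - 1)*(o^2 - 6*o + 8) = (o - 2)*(o - 1)*(o - 4)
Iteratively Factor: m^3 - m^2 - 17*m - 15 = (m + 3)*(m^2 - 4*m - 5) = (m - 5)*(m + 3)*(m + 1)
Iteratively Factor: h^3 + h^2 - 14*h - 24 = (h - 4)*(h^2 + 5*h + 6) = (h - 4)*(h + 3)*(h + 2)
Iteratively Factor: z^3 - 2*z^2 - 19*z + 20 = (z - 5)*(z^2 + 3*z - 4) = (z - 5)*(z + 4)*(z - 1)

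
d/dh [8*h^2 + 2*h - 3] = 16*h + 2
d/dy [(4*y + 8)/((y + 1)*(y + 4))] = 4*(-y^2 - 4*y - 6)/(y^4 + 10*y^3 + 33*y^2 + 40*y + 16)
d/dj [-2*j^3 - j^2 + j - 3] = -6*j^2 - 2*j + 1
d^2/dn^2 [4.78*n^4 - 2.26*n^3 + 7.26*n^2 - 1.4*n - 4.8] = 57.36*n^2 - 13.56*n + 14.52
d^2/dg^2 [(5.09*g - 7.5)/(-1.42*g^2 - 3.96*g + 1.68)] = (-(2.84*g + 3.96)*(5.09*g - 7.5)*(5.68*g + 7.92) + (43.3668*g + 19.0128)*(1.42*g^2 + 3.96*g - 1.68))/(1.42*g^2 + 3.96*g - 1.68)^3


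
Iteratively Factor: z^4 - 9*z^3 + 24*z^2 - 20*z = (z - 5)*(z^3 - 4*z^2 + 4*z) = (z - 5)*(z - 2)*(z^2 - 2*z) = (z - 5)*(z - 2)^2*(z)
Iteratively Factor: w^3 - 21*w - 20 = (w + 4)*(w^2 - 4*w - 5) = (w + 1)*(w + 4)*(w - 5)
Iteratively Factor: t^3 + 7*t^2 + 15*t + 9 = (t + 1)*(t^2 + 6*t + 9) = (t + 1)*(t + 3)*(t + 3)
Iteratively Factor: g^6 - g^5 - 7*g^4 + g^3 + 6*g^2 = (g)*(g^5 - g^4 - 7*g^3 + g^2 + 6*g) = g*(g - 3)*(g^4 + 2*g^3 - g^2 - 2*g) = g*(g - 3)*(g + 1)*(g^3 + g^2 - 2*g) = g*(g - 3)*(g - 1)*(g + 1)*(g^2 + 2*g) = g^2*(g - 3)*(g - 1)*(g + 1)*(g + 2)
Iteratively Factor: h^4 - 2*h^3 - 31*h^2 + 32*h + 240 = (h + 4)*(h^3 - 6*h^2 - 7*h + 60) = (h - 4)*(h + 4)*(h^2 - 2*h - 15) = (h - 4)*(h + 3)*(h + 4)*(h - 5)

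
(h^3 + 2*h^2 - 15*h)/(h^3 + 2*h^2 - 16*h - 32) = h*(h^2 + 2*h - 15)/(h^3 + 2*h^2 - 16*h - 32)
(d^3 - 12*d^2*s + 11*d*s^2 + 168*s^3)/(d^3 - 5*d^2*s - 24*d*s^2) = (d - 7*s)/d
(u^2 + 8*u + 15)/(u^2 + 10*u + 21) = (u + 5)/(u + 7)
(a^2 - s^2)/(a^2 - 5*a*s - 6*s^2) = (-a + s)/(-a + 6*s)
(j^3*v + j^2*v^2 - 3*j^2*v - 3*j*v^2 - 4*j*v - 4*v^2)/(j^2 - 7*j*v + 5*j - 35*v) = v*(j^3 + j^2*v - 3*j^2 - 3*j*v - 4*j - 4*v)/(j^2 - 7*j*v + 5*j - 35*v)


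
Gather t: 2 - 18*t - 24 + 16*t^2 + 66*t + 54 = 16*t^2 + 48*t + 32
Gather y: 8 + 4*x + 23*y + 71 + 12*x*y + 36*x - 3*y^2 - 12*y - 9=40*x - 3*y^2 + y*(12*x + 11) + 70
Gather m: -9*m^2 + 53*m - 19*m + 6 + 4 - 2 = -9*m^2 + 34*m + 8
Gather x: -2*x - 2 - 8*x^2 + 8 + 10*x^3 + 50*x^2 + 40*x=10*x^3 + 42*x^2 + 38*x + 6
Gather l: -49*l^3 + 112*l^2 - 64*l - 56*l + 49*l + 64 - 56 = -49*l^3 + 112*l^2 - 71*l + 8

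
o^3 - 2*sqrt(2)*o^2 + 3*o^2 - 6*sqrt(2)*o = o*(o + 3)*(o - 2*sqrt(2))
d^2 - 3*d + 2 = (d - 2)*(d - 1)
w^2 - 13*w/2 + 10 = (w - 4)*(w - 5/2)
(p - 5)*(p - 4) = p^2 - 9*p + 20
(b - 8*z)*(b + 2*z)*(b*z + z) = b^3*z - 6*b^2*z^2 + b^2*z - 16*b*z^3 - 6*b*z^2 - 16*z^3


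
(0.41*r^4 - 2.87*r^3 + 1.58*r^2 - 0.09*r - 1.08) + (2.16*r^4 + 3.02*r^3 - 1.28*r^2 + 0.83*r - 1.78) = 2.57*r^4 + 0.15*r^3 + 0.3*r^2 + 0.74*r - 2.86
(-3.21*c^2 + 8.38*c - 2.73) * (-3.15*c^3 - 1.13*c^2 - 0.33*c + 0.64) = 10.1115*c^5 - 22.7697*c^4 + 0.189399999999999*c^3 - 1.7349*c^2 + 6.2641*c - 1.7472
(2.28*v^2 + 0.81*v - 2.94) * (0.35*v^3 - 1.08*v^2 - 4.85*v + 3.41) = 0.798*v^5 - 2.1789*v^4 - 12.9618*v^3 + 7.0215*v^2 + 17.0211*v - 10.0254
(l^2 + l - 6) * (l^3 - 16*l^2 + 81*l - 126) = l^5 - 15*l^4 + 59*l^3 + 51*l^2 - 612*l + 756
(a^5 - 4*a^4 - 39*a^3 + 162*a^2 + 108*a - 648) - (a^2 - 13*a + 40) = a^5 - 4*a^4 - 39*a^3 + 161*a^2 + 121*a - 688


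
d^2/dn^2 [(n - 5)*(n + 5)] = 2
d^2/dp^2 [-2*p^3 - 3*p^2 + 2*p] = -12*p - 6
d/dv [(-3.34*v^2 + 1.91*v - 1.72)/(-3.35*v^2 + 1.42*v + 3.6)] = (1.6557*v^2 - 35.572*v + 9.3184)/(11.2225*v^4 - 9.514*v^3 - 22.1036*v^2 + 10.224*v + 12.96)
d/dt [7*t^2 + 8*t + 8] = 14*t + 8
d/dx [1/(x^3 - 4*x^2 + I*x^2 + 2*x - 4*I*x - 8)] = (-3*x^2 + 8*x - 2*I*x - 2 + 4*I)/(x^3 - 4*x^2 + I*x^2 + 2*x - 4*I*x - 8)^2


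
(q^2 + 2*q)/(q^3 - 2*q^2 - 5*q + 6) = q/(q^2 - 4*q + 3)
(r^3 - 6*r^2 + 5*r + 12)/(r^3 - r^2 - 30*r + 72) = (r + 1)/(r + 6)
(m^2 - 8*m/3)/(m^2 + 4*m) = (m - 8/3)/(m + 4)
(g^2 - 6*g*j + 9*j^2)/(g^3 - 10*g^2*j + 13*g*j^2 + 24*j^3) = (g - 3*j)/(g^2 - 7*g*j - 8*j^2)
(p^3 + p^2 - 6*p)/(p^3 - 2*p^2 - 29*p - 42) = p*(p - 2)/(p^2 - 5*p - 14)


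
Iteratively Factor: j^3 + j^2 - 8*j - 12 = (j - 3)*(j^2 + 4*j + 4) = (j - 3)*(j + 2)*(j + 2)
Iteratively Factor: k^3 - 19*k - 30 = (k + 3)*(k^2 - 3*k - 10) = (k + 2)*(k + 3)*(k - 5)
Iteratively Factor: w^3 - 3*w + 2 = (w + 2)*(w^2 - 2*w + 1) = (w - 1)*(w + 2)*(w - 1)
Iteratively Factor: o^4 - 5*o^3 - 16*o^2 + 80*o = (o + 4)*(o^3 - 9*o^2 + 20*o) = o*(o + 4)*(o^2 - 9*o + 20) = o*(o - 4)*(o + 4)*(o - 5)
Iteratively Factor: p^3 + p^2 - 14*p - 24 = (p - 4)*(p^2 + 5*p + 6) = (p - 4)*(p + 3)*(p + 2)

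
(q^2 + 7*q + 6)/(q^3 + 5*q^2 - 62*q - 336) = (q + 1)/(q^2 - q - 56)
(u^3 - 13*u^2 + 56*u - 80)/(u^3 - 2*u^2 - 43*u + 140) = (u - 4)/(u + 7)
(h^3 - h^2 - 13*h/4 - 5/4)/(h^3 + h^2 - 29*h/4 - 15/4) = (h + 1)/(h + 3)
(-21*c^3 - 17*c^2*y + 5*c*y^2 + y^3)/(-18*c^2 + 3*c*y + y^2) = (7*c^2 + 8*c*y + y^2)/(6*c + y)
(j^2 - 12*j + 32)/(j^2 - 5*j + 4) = (j - 8)/(j - 1)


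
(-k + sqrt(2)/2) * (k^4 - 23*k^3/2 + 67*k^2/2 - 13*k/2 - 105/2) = -k^5 + sqrt(2)*k^4/2 + 23*k^4/2 - 67*k^3/2 - 23*sqrt(2)*k^3/4 + 13*k^2/2 + 67*sqrt(2)*k^2/4 - 13*sqrt(2)*k/4 + 105*k/2 - 105*sqrt(2)/4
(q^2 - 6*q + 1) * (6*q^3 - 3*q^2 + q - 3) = 6*q^5 - 39*q^4 + 25*q^3 - 12*q^2 + 19*q - 3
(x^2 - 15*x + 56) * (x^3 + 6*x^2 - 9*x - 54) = x^5 - 9*x^4 - 43*x^3 + 417*x^2 + 306*x - 3024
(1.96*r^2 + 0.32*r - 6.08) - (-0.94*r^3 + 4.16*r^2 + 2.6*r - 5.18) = 0.94*r^3 - 2.2*r^2 - 2.28*r - 0.9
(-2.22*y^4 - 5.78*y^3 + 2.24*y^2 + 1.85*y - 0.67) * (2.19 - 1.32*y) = 2.9304*y^5 + 2.7678*y^4 - 15.615*y^3 + 2.4636*y^2 + 4.9359*y - 1.4673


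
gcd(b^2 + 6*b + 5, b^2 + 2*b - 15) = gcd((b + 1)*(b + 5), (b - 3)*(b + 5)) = b + 5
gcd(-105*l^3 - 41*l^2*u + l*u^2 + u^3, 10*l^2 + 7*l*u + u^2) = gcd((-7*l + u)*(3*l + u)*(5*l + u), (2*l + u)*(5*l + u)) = 5*l + u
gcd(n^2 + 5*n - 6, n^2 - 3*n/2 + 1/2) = n - 1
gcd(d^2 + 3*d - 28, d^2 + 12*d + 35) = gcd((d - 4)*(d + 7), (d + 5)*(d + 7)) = d + 7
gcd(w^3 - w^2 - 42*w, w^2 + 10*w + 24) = w + 6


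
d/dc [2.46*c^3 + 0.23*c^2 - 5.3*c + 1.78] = 7.38*c^2 + 0.46*c - 5.3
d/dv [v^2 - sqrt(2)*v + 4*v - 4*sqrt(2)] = 2*v - sqrt(2) + 4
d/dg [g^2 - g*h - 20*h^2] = 2*g - h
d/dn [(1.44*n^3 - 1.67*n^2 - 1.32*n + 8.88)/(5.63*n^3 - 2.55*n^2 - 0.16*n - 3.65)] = (5.7301*n^4 + 14.4024*n^3 - 168.85*n^2 + 57.479*n + 6.2388)/(31.6969*n^6 - 28.713*n^5 + 4.7009*n^4 - 40.283*n^3 + 18.6406*n^2 + 1.168*n + 13.3225)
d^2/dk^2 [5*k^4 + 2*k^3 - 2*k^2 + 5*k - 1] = 60*k^2 + 12*k - 4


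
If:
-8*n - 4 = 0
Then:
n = -1/2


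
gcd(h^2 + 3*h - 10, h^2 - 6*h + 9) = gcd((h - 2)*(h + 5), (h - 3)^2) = 1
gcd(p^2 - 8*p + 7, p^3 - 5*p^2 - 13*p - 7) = p - 7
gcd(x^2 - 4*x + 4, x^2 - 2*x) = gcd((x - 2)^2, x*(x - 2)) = x - 2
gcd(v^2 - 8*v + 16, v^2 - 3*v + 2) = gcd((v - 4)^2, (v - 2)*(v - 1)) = 1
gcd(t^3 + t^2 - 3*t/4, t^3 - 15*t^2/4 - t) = t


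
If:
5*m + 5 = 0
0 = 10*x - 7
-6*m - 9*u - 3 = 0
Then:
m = -1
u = 1/3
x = 7/10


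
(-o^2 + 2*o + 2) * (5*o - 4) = -5*o^3 + 14*o^2 + 2*o - 8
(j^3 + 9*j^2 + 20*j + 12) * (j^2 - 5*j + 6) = j^5 + 4*j^4 - 19*j^3 - 34*j^2 + 60*j + 72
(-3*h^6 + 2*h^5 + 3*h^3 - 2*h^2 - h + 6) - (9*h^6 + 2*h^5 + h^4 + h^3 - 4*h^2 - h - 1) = -12*h^6 - h^4 + 2*h^3 + 2*h^2 + 7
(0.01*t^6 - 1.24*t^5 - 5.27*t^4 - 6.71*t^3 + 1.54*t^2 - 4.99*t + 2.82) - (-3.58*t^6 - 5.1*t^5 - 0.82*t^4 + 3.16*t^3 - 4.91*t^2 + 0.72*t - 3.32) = 3.59*t^6 + 3.86*t^5 - 4.45*t^4 - 9.87*t^3 + 6.45*t^2 - 5.71*t + 6.14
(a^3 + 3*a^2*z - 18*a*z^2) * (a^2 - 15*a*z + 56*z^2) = a^5 - 12*a^4*z - 7*a^3*z^2 + 438*a^2*z^3 - 1008*a*z^4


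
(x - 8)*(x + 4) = x^2 - 4*x - 32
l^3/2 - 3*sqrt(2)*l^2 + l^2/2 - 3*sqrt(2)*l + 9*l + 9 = (l/2 + 1/2)*(l - 3*sqrt(2))^2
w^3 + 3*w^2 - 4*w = w*(w - 1)*(w + 4)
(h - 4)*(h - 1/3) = h^2 - 13*h/3 + 4/3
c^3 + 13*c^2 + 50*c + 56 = (c + 2)*(c + 4)*(c + 7)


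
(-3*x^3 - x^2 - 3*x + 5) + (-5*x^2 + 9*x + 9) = -3*x^3 - 6*x^2 + 6*x + 14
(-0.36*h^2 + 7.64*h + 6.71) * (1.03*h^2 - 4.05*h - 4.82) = -0.3708*h^4 + 9.3272*h^3 - 22.2955*h^2 - 64.0003*h - 32.3422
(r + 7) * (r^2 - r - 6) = r^3 + 6*r^2 - 13*r - 42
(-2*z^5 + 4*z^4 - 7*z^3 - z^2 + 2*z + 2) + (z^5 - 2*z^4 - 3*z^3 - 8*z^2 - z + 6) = -z^5 + 2*z^4 - 10*z^3 - 9*z^2 + z + 8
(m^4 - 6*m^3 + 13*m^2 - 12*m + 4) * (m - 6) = m^5 - 12*m^4 + 49*m^3 - 90*m^2 + 76*m - 24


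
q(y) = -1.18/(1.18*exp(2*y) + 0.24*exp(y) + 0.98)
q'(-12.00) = 0.00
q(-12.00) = -1.20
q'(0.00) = 0.53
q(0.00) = -0.49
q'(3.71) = 0.00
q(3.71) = -0.00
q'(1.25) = 0.13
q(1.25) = -0.07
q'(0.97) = 0.21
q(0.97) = -0.12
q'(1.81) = 0.05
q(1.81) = -0.03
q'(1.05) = 0.18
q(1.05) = -0.10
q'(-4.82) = 0.00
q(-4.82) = -1.20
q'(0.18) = 0.49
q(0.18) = -0.40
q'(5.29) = 0.00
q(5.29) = -0.00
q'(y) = -1.18*(-2.36*exp(2*y) - 0.24*exp(y))/(1.18*exp(2*y) + 0.24*exp(y) + 0.98)^2 = (2.7848*exp(y) + 0.2832)*exp(y)/(1.18*exp(2*y) + 0.24*exp(y) + 0.98)^2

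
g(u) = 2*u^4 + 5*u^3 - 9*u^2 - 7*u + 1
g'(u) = 8*u^3 + 15*u^2 - 18*u - 7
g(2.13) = 34.74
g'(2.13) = 100.02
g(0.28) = -1.54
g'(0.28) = -10.69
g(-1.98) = -28.50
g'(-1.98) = 25.35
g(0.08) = 0.39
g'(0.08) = -8.34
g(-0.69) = 0.36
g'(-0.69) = 9.93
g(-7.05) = 2791.69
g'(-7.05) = -1937.78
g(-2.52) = -37.87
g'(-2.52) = 5.59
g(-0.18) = 1.94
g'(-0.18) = -3.32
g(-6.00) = 1231.00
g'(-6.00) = -1087.00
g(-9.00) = 8812.00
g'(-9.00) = -4462.00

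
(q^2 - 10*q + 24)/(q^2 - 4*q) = (q - 6)/q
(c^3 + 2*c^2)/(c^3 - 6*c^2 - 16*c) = c/(c - 8)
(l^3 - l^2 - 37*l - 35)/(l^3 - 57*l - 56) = (l^2 - 2*l - 35)/(l^2 - l - 56)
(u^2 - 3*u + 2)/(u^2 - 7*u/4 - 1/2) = 4*(u - 1)/(4*u + 1)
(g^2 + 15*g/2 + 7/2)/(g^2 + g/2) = (g + 7)/g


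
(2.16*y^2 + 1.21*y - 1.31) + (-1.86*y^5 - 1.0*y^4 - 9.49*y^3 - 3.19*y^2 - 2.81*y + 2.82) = -1.86*y^5 - 1.0*y^4 - 9.49*y^3 - 1.03*y^2 - 1.6*y + 1.51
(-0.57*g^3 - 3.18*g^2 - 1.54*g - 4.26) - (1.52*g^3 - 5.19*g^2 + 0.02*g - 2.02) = -2.09*g^3 + 2.01*g^2 - 1.56*g - 2.24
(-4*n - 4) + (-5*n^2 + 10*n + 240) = -5*n^2 + 6*n + 236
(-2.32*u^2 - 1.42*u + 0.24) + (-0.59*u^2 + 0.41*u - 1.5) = -2.91*u^2 - 1.01*u - 1.26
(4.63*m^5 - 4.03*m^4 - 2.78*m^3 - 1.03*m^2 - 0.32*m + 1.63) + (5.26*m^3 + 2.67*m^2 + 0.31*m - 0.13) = 4.63*m^5 - 4.03*m^4 + 2.48*m^3 + 1.64*m^2 - 0.01*m + 1.5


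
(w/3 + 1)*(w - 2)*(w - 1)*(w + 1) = w^4/3 + w^3/3 - 7*w^2/3 - w/3 + 2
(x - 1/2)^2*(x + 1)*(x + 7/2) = x^4 + 7*x^3/2 - 3*x^2/4 - 19*x/8 + 7/8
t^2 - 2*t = t*(t - 2)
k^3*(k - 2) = k^4 - 2*k^3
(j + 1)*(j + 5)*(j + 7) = j^3 + 13*j^2 + 47*j + 35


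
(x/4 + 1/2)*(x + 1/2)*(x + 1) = x^3/4 + 7*x^2/8 + 7*x/8 + 1/4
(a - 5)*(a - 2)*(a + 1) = a^3 - 6*a^2 + 3*a + 10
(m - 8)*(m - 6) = m^2 - 14*m + 48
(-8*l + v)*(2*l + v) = -16*l^2 - 6*l*v + v^2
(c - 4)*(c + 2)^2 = c^3 - 12*c - 16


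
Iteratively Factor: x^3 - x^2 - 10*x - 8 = (x + 1)*(x^2 - 2*x - 8) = (x - 4)*(x + 1)*(x + 2)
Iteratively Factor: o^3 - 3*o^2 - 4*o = (o)*(o^2 - 3*o - 4) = o*(o - 4)*(o + 1)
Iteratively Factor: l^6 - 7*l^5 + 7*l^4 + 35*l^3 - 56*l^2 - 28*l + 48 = (l + 2)*(l^5 - 9*l^4 + 25*l^3 - 15*l^2 - 26*l + 24) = (l - 1)*(l + 2)*(l^4 - 8*l^3 + 17*l^2 + 2*l - 24) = (l - 3)*(l - 1)*(l + 2)*(l^3 - 5*l^2 + 2*l + 8) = (l - 3)*(l - 1)*(l + 1)*(l + 2)*(l^2 - 6*l + 8) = (l - 3)*(l - 2)*(l - 1)*(l + 1)*(l + 2)*(l - 4)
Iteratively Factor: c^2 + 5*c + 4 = (c + 1)*(c + 4)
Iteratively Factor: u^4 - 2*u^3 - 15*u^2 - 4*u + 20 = (u - 1)*(u^3 - u^2 - 16*u - 20) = (u - 1)*(u + 2)*(u^2 - 3*u - 10) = (u - 5)*(u - 1)*(u + 2)*(u + 2)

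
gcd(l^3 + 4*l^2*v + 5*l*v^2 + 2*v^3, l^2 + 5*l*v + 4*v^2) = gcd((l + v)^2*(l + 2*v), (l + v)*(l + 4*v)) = l + v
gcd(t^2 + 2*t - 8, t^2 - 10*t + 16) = t - 2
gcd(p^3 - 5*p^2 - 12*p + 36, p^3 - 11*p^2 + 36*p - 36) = p^2 - 8*p + 12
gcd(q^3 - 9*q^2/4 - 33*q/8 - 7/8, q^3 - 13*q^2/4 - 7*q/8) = q^2 - 13*q/4 - 7/8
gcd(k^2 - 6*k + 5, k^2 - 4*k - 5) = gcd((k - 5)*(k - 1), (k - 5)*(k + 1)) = k - 5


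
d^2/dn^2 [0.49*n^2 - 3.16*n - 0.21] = 0.980000000000000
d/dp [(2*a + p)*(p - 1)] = 2*a + 2*p - 1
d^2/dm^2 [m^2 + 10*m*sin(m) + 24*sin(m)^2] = -10*m*sin(m) - 96*sin(m)^2 + 20*cos(m) + 50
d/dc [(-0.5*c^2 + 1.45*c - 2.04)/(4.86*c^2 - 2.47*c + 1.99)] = (-5.812*c^2 + 17.8388*c - 2.1533)/(23.6196*c^4 - 24.0084*c^3 + 25.4437*c^2 - 9.8306*c + 3.9601)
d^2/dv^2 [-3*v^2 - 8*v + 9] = -6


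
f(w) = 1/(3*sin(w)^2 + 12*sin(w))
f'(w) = (-6*sin(w)*cos(w) - 12*cos(w))/(3*sin(w)^2 + 12*sin(w))^2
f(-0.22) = -0.40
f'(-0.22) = -1.70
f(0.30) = 0.26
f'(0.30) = -0.91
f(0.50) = 0.16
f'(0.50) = -0.31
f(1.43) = 0.07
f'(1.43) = -0.01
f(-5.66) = 0.12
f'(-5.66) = -0.20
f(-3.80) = 0.12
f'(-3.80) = 0.17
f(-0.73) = -0.15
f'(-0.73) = -0.13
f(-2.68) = -0.21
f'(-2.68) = 0.37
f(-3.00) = -0.61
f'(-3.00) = 4.14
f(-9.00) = -0.23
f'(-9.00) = 0.44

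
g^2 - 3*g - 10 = (g - 5)*(g + 2)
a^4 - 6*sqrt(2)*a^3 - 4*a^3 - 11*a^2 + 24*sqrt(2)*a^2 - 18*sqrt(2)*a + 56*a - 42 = (a - 3)*(a - 1)*(a - 7*sqrt(2))*(a + sqrt(2))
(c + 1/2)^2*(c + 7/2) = c^3 + 9*c^2/2 + 15*c/4 + 7/8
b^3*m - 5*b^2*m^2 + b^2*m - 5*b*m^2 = b*(b - 5*m)*(b*m + m)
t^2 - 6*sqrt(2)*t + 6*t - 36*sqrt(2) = (t + 6)*(t - 6*sqrt(2))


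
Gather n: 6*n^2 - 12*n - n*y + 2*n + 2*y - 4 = 6*n^2 + n*(-y - 10) + 2*y - 4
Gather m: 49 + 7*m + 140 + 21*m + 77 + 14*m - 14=42*m + 252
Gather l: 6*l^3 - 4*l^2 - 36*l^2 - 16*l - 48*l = 6*l^3 - 40*l^2 - 64*l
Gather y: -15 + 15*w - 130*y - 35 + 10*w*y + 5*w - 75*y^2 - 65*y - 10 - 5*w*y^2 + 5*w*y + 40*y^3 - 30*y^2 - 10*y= 20*w + 40*y^3 + y^2*(-5*w - 105) + y*(15*w - 205) - 60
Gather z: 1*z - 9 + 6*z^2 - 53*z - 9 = 6*z^2 - 52*z - 18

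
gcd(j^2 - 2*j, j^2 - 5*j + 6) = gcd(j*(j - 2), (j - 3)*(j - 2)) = j - 2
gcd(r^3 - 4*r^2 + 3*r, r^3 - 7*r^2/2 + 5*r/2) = r^2 - r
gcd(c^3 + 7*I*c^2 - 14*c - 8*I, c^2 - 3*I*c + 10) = c + 2*I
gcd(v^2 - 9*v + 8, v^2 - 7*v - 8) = v - 8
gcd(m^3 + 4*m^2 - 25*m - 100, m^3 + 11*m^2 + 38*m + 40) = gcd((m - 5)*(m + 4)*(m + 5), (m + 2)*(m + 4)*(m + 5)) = m^2 + 9*m + 20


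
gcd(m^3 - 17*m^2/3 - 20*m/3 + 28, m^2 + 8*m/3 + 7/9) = m + 7/3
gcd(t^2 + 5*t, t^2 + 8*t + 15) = t + 5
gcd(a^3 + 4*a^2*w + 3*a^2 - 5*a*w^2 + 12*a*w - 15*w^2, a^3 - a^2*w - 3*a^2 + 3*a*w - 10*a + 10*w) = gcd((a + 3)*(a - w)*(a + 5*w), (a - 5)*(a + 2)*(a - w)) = -a + w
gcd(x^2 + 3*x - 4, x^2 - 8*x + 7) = x - 1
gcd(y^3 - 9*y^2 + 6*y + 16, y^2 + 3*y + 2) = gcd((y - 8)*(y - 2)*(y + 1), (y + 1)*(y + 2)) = y + 1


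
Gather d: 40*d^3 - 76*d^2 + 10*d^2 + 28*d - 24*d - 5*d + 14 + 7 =40*d^3 - 66*d^2 - d + 21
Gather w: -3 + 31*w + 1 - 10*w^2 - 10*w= -10*w^2 + 21*w - 2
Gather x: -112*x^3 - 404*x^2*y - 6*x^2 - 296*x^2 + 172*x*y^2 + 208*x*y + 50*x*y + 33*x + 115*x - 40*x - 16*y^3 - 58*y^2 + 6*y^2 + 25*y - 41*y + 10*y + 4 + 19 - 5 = -112*x^3 + x^2*(-404*y - 302) + x*(172*y^2 + 258*y + 108) - 16*y^3 - 52*y^2 - 6*y + 18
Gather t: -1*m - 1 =-m - 1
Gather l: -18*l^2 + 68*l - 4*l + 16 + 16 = -18*l^2 + 64*l + 32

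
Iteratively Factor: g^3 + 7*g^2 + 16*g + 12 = (g + 2)*(g^2 + 5*g + 6) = (g + 2)*(g + 3)*(g + 2)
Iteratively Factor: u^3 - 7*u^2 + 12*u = (u - 3)*(u^2 - 4*u) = u*(u - 3)*(u - 4)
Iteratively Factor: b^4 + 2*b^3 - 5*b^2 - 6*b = (b + 1)*(b^3 + b^2 - 6*b) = b*(b + 1)*(b^2 + b - 6) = b*(b + 1)*(b + 3)*(b - 2)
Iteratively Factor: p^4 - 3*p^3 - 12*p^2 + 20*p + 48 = (p + 2)*(p^3 - 5*p^2 - 2*p + 24) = (p + 2)^2*(p^2 - 7*p + 12) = (p - 3)*(p + 2)^2*(p - 4)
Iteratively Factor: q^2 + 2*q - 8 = (q - 2)*(q + 4)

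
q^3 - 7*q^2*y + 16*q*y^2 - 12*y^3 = (q - 3*y)*(q - 2*y)^2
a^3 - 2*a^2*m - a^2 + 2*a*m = a*(a - 1)*(a - 2*m)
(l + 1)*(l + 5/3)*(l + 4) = l^3 + 20*l^2/3 + 37*l/3 + 20/3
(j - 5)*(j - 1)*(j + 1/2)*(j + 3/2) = j^4 - 4*j^3 - 25*j^2/4 + 11*j/2 + 15/4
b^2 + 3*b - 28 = (b - 4)*(b + 7)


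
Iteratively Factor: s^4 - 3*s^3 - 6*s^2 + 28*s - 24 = (s - 2)*(s^3 - s^2 - 8*s + 12) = (s - 2)^2*(s^2 + s - 6) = (s - 2)^3*(s + 3)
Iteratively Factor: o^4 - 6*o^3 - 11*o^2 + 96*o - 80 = (o - 4)*(o^3 - 2*o^2 - 19*o + 20) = (o - 5)*(o - 4)*(o^2 + 3*o - 4) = (o - 5)*(o - 4)*(o + 4)*(o - 1)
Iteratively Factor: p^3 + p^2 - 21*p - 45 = (p - 5)*(p^2 + 6*p + 9) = (p - 5)*(p + 3)*(p + 3)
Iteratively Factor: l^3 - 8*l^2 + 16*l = (l)*(l^2 - 8*l + 16) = l*(l - 4)*(l - 4)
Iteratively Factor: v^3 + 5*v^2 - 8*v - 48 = (v - 3)*(v^2 + 8*v + 16) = (v - 3)*(v + 4)*(v + 4)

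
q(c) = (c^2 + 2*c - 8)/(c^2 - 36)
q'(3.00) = -0.35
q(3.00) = -0.26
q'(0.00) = -0.06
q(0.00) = 0.22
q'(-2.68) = 0.08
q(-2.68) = 0.21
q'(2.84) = -0.32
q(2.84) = -0.21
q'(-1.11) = -0.01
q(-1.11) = 0.26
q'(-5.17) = 1.91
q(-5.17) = -0.90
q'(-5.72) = 16.98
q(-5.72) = -4.05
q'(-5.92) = 208.31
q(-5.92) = -15.95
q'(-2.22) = 0.04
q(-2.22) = 0.24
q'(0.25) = -0.07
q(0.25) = 0.21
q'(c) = -2*c*(c^2 + 2*c - 8)/(c^2 - 36)^2 + (2*c + 2)/(c^2 - 36)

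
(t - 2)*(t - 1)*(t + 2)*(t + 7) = t^4 + 6*t^3 - 11*t^2 - 24*t + 28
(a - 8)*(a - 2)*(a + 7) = a^3 - 3*a^2 - 54*a + 112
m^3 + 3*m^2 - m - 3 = (m - 1)*(m + 1)*(m + 3)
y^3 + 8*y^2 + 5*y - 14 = (y - 1)*(y + 2)*(y + 7)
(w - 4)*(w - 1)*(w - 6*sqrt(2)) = w^3 - 6*sqrt(2)*w^2 - 5*w^2 + 4*w + 30*sqrt(2)*w - 24*sqrt(2)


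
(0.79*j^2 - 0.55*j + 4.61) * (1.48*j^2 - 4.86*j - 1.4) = 1.1692*j^4 - 4.6534*j^3 + 8.3898*j^2 - 21.6346*j - 6.454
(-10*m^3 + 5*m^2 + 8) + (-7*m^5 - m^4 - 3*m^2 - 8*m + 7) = -7*m^5 - m^4 - 10*m^3 + 2*m^2 - 8*m + 15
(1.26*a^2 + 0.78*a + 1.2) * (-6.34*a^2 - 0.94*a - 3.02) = -7.9884*a^4 - 6.1296*a^3 - 12.1464*a^2 - 3.4836*a - 3.624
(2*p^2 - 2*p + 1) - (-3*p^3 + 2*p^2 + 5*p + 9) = 3*p^3 - 7*p - 8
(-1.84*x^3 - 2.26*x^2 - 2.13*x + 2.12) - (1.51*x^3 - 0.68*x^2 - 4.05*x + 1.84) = -3.35*x^3 - 1.58*x^2 + 1.92*x + 0.28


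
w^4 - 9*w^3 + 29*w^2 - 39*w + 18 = (w - 3)^2*(w - 2)*(w - 1)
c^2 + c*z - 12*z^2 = (c - 3*z)*(c + 4*z)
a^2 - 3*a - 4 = (a - 4)*(a + 1)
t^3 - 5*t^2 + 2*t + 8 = (t - 4)*(t - 2)*(t + 1)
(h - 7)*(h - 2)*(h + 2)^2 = h^4 - 5*h^3 - 18*h^2 + 20*h + 56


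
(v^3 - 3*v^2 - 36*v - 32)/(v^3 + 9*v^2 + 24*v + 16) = (v - 8)/(v + 4)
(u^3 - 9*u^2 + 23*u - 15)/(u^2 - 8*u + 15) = u - 1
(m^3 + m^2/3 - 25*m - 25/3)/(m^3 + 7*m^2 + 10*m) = (3*m^2 - 14*m - 5)/(3*m*(m + 2))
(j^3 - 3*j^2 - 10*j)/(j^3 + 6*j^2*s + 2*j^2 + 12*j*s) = (j - 5)/(j + 6*s)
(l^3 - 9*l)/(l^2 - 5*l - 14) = l*(9 - l^2)/(-l^2 + 5*l + 14)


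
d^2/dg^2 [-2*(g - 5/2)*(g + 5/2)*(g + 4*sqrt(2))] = -12*g - 16*sqrt(2)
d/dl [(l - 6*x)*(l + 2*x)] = 2*l - 4*x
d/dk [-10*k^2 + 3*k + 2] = 3 - 20*k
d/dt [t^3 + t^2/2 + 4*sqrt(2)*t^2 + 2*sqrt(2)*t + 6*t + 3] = 3*t^2 + t + 8*sqrt(2)*t + 2*sqrt(2) + 6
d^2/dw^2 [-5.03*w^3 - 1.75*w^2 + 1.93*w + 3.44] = -30.18*w - 3.5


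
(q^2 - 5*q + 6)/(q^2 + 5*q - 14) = (q - 3)/(q + 7)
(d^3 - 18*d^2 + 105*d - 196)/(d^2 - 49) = (d^2 - 11*d + 28)/(d + 7)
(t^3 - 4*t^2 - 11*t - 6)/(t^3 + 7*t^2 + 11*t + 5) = (t - 6)/(t + 5)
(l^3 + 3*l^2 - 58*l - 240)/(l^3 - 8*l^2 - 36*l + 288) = (l + 5)/(l - 6)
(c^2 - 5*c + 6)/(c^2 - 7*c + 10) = (c - 3)/(c - 5)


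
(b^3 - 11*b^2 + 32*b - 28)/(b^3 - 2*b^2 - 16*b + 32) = (b^2 - 9*b + 14)/(b^2 - 16)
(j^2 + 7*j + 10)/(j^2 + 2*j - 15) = (j + 2)/(j - 3)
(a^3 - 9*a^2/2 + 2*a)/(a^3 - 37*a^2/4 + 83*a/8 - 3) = 4*a*(a - 4)/(4*a^2 - 35*a + 24)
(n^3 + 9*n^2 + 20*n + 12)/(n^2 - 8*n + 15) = (n^3 + 9*n^2 + 20*n + 12)/(n^2 - 8*n + 15)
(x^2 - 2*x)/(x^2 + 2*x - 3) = x*(x - 2)/(x^2 + 2*x - 3)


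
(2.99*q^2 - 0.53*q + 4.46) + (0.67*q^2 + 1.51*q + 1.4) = 3.66*q^2 + 0.98*q + 5.86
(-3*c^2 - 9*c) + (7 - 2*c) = -3*c^2 - 11*c + 7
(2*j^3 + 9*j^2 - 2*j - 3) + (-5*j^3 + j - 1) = -3*j^3 + 9*j^2 - j - 4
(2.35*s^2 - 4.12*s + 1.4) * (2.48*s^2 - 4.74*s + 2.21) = 5.828*s^4 - 21.3566*s^3 + 28.1943*s^2 - 15.7412*s + 3.094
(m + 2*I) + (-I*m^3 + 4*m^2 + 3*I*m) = -I*m^3 + 4*m^2 + m + 3*I*m + 2*I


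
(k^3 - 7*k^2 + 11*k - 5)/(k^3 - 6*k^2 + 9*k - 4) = (k - 5)/(k - 4)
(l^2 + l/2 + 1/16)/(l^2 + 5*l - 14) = (l^2 + l/2 + 1/16)/(l^2 + 5*l - 14)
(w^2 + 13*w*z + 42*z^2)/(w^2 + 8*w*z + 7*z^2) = (w + 6*z)/(w + z)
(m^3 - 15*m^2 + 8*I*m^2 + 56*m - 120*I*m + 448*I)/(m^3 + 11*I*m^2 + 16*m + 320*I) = (m^2 - 15*m + 56)/(m^2 + 3*I*m + 40)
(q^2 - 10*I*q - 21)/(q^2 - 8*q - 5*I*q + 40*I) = (q^2 - 10*I*q - 21)/(q^2 - 8*q - 5*I*q + 40*I)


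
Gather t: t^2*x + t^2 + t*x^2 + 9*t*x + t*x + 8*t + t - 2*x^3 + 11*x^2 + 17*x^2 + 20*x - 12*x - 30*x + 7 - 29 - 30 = t^2*(x + 1) + t*(x^2 + 10*x + 9) - 2*x^3 + 28*x^2 - 22*x - 52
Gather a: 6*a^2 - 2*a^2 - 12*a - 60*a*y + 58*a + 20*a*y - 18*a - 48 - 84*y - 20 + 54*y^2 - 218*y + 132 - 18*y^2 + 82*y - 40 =4*a^2 + a*(28 - 40*y) + 36*y^2 - 220*y + 24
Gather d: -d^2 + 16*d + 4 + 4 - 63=-d^2 + 16*d - 55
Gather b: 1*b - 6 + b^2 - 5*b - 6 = b^2 - 4*b - 12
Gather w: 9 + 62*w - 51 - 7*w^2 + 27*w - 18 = -7*w^2 + 89*w - 60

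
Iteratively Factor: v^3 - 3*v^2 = (v)*(v^2 - 3*v) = v^2*(v - 3)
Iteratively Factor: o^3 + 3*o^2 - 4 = (o + 2)*(o^2 + o - 2) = (o - 1)*(o + 2)*(o + 2)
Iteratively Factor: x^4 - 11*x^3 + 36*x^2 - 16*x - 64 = (x - 4)*(x^3 - 7*x^2 + 8*x + 16) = (x - 4)^2*(x^2 - 3*x - 4) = (x - 4)^2*(x + 1)*(x - 4)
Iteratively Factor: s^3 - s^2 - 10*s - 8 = (s + 1)*(s^2 - 2*s - 8) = (s - 4)*(s + 1)*(s + 2)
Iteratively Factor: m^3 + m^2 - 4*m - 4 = (m - 2)*(m^2 + 3*m + 2) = (m - 2)*(m + 1)*(m + 2)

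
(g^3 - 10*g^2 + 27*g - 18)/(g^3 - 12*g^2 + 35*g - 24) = (g - 6)/(g - 8)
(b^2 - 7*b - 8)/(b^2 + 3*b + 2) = (b - 8)/(b + 2)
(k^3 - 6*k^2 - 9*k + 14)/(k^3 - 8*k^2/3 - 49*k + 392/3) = 3*(k^2 + k - 2)/(3*k^2 + 13*k - 56)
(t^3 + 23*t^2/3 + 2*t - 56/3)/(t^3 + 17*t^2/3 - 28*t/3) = (t + 2)/t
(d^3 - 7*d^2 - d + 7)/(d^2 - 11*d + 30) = (d^3 - 7*d^2 - d + 7)/(d^2 - 11*d + 30)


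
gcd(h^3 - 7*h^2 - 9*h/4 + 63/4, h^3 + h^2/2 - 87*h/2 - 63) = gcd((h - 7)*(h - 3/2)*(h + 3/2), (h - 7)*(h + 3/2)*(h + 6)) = h^2 - 11*h/2 - 21/2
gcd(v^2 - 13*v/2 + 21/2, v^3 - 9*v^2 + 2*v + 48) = v - 3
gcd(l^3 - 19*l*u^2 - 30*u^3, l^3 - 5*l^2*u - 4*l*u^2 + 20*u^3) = -l^2 + 3*l*u + 10*u^2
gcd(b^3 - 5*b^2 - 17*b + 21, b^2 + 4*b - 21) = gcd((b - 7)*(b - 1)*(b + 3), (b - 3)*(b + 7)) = 1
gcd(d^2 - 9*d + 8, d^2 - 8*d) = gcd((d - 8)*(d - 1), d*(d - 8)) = d - 8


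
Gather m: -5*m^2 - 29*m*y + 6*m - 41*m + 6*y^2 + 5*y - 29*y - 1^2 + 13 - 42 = -5*m^2 + m*(-29*y - 35) + 6*y^2 - 24*y - 30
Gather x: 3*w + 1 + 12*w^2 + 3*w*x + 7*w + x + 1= 12*w^2 + 10*w + x*(3*w + 1) + 2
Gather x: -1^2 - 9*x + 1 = -9*x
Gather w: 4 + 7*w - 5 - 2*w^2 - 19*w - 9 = -2*w^2 - 12*w - 10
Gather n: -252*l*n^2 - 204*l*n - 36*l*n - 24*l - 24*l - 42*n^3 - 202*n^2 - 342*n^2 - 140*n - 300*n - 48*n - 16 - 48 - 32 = -48*l - 42*n^3 + n^2*(-252*l - 544) + n*(-240*l - 488) - 96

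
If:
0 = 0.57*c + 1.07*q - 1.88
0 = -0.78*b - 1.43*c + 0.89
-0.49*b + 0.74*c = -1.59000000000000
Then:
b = 2.29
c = -0.63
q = 2.09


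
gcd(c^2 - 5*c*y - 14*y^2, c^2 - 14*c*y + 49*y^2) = -c + 7*y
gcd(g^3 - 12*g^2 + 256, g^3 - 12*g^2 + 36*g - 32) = g - 8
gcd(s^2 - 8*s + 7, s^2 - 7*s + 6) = s - 1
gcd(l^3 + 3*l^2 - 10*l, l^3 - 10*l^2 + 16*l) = l^2 - 2*l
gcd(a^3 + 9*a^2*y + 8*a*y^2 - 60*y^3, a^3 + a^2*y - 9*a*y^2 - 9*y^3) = 1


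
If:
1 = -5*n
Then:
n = -1/5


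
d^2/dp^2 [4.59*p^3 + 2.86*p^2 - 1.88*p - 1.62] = 27.54*p + 5.72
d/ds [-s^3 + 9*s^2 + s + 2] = -3*s^2 + 18*s + 1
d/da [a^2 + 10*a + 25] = 2*a + 10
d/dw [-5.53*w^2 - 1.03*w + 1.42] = -11.06*w - 1.03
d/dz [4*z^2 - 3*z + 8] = 8*z - 3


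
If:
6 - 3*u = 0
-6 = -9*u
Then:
No Solution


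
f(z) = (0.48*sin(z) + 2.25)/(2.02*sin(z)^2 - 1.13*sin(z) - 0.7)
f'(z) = (-4.04*sin(z)*cos(z) + 1.13*cos(z))*(0.48*sin(z) + 2.25)/(2.02*sin(z)^2 - 1.13*sin(z) - 0.7)^2 + 0.48*cos(z)/(2.02*sin(z)^2 - 1.13*sin(z) - 0.7) = (-0.9696*sin(z)^2 - 9.09*sin(z) + 2.2065)*cos(z)/(4.0804*sin(z)^4 - 4.5652*sin(z)^3 - 1.5511*sin(z)^2 + 1.582*sin(z) + 0.49)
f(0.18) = -2.79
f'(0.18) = 0.77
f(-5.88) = -2.93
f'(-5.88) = -2.00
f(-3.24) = -2.90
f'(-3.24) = -2.07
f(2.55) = -3.59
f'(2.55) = 5.33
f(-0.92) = 1.26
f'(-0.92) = 2.45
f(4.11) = 1.16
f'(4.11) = -1.99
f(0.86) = -6.60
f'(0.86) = -21.77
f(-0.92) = 1.26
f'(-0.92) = 2.45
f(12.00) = 4.08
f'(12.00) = 24.12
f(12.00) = 4.08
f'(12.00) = 24.12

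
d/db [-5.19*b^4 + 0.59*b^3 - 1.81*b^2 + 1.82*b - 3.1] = -20.76*b^3 + 1.77*b^2 - 3.62*b + 1.82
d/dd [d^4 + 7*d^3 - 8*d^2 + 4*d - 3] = 4*d^3 + 21*d^2 - 16*d + 4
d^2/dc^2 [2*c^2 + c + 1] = 4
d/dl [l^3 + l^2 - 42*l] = 3*l^2 + 2*l - 42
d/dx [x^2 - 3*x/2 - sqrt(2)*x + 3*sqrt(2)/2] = 2*x - 3/2 - sqrt(2)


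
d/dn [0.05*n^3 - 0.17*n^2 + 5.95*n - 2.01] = 0.15*n^2 - 0.34*n + 5.95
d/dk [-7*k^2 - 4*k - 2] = -14*k - 4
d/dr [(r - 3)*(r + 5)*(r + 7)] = 3*r^2 + 18*r - 1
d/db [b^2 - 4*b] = 2*b - 4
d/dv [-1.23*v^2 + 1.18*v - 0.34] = 1.18 - 2.46*v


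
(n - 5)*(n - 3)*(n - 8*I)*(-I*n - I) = -I*n^4 - 8*n^3 + 7*I*n^3 + 56*n^2 - 7*I*n^2 - 56*n - 15*I*n - 120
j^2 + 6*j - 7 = (j - 1)*(j + 7)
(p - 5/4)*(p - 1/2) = p^2 - 7*p/4 + 5/8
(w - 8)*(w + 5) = w^2 - 3*w - 40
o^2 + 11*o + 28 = (o + 4)*(o + 7)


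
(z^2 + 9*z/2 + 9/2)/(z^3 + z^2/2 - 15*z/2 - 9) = (z + 3)/(z^2 - z - 6)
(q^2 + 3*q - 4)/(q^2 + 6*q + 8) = (q - 1)/(q + 2)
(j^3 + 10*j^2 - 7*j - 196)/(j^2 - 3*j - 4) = (j^2 + 14*j + 49)/(j + 1)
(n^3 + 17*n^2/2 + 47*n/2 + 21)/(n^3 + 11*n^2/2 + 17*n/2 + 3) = (2*n + 7)/(2*n + 1)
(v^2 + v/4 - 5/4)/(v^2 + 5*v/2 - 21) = (4*v^2 + v - 5)/(2*(2*v^2 + 5*v - 42))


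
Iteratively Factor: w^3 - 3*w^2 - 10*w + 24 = (w - 2)*(w^2 - w - 12) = (w - 4)*(w - 2)*(w + 3)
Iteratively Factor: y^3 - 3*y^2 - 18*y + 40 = (y + 4)*(y^2 - 7*y + 10) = (y - 5)*(y + 4)*(y - 2)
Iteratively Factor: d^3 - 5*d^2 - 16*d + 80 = (d - 5)*(d^2 - 16) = (d - 5)*(d + 4)*(d - 4)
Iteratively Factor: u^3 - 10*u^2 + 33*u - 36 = (u - 3)*(u^2 - 7*u + 12) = (u - 4)*(u - 3)*(u - 3)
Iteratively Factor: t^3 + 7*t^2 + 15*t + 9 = (t + 1)*(t^2 + 6*t + 9) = (t + 1)*(t + 3)*(t + 3)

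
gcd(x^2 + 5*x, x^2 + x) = x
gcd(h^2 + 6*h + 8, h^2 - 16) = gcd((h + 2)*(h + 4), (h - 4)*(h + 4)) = h + 4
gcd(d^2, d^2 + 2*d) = d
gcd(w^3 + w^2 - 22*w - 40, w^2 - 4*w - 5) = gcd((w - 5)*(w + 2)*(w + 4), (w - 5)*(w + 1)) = w - 5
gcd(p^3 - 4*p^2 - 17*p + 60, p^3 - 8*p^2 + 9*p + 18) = p - 3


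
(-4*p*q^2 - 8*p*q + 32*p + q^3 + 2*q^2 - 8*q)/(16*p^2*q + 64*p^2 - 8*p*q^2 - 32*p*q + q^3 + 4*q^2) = (2 - q)/(4*p - q)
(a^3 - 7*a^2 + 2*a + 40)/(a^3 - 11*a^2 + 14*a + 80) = (a - 4)/(a - 8)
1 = 1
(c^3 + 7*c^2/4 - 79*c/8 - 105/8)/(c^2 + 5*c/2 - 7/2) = (4*c^2 - 7*c - 15)/(4*(c - 1))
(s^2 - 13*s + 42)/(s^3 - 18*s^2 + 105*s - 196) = (s - 6)/(s^2 - 11*s + 28)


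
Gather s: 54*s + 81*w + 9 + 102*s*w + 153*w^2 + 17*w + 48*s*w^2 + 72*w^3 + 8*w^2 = s*(48*w^2 + 102*w + 54) + 72*w^3 + 161*w^2 + 98*w + 9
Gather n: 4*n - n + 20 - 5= 3*n + 15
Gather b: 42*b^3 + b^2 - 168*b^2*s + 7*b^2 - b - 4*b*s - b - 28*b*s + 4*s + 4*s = 42*b^3 + b^2*(8 - 168*s) + b*(-32*s - 2) + 8*s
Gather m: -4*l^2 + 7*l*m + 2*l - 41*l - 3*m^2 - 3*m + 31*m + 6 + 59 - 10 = -4*l^2 - 39*l - 3*m^2 + m*(7*l + 28) + 55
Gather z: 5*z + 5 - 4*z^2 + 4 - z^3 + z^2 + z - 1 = -z^3 - 3*z^2 + 6*z + 8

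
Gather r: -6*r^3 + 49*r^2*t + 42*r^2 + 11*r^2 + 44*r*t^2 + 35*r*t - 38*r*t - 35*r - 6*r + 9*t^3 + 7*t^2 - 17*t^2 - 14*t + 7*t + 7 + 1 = -6*r^3 + r^2*(49*t + 53) + r*(44*t^2 - 3*t - 41) + 9*t^3 - 10*t^2 - 7*t + 8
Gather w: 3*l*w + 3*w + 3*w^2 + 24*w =3*w^2 + w*(3*l + 27)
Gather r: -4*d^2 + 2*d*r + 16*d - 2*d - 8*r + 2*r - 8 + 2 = -4*d^2 + 14*d + r*(2*d - 6) - 6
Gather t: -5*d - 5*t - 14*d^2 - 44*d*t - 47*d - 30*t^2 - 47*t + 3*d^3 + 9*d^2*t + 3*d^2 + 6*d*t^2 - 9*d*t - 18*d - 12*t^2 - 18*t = 3*d^3 - 11*d^2 - 70*d + t^2*(6*d - 42) + t*(9*d^2 - 53*d - 70)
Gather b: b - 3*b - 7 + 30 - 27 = -2*b - 4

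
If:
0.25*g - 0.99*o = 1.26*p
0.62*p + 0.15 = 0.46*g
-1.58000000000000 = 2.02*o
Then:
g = 1.58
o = -0.78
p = 0.93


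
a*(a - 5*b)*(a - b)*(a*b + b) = a^4*b - 6*a^3*b^2 + a^3*b + 5*a^2*b^3 - 6*a^2*b^2 + 5*a*b^3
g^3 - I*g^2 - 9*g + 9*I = (g - 3)*(g + 3)*(g - I)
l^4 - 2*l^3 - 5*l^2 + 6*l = l*(l - 3)*(l - 1)*(l + 2)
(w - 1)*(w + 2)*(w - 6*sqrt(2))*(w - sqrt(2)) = w^4 - 7*sqrt(2)*w^3 + w^3 - 7*sqrt(2)*w^2 + 10*w^2 + 12*w + 14*sqrt(2)*w - 24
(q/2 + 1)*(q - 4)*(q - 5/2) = q^3/2 - 9*q^2/4 - 3*q/2 + 10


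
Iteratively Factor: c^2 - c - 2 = (c + 1)*(c - 2)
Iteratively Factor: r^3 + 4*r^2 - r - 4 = (r - 1)*(r^2 + 5*r + 4) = (r - 1)*(r + 4)*(r + 1)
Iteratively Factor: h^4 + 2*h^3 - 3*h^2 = (h - 1)*(h^3 + 3*h^2) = h*(h - 1)*(h^2 + 3*h) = h*(h - 1)*(h + 3)*(h)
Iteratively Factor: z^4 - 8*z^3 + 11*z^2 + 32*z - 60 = (z - 2)*(z^3 - 6*z^2 - z + 30) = (z - 3)*(z - 2)*(z^2 - 3*z - 10) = (z - 3)*(z - 2)*(z + 2)*(z - 5)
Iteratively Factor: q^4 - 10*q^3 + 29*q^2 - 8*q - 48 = (q - 4)*(q^3 - 6*q^2 + 5*q + 12) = (q - 4)*(q - 3)*(q^2 - 3*q - 4) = (q - 4)*(q - 3)*(q + 1)*(q - 4)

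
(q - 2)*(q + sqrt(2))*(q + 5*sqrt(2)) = q^3 - 2*q^2 + 6*sqrt(2)*q^2 - 12*sqrt(2)*q + 10*q - 20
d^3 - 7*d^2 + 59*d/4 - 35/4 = (d - 7/2)*(d - 5/2)*(d - 1)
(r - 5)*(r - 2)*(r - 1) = r^3 - 8*r^2 + 17*r - 10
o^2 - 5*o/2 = o*(o - 5/2)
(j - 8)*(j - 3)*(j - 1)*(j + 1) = j^4 - 11*j^3 + 23*j^2 + 11*j - 24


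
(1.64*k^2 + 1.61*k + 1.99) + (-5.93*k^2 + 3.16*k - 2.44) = -4.29*k^2 + 4.77*k - 0.45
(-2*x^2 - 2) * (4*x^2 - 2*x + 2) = -8*x^4 + 4*x^3 - 12*x^2 + 4*x - 4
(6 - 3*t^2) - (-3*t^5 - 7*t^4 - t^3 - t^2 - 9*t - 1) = 3*t^5 + 7*t^4 + t^3 - 2*t^2 + 9*t + 7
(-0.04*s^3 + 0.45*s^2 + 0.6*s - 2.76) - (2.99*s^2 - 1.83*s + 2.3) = -0.04*s^3 - 2.54*s^2 + 2.43*s - 5.06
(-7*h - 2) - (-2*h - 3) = 1 - 5*h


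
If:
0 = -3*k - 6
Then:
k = -2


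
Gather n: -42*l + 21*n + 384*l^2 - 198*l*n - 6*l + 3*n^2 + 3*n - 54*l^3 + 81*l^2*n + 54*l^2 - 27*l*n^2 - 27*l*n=-54*l^3 + 438*l^2 - 48*l + n^2*(3 - 27*l) + n*(81*l^2 - 225*l + 24)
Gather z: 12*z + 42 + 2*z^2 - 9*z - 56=2*z^2 + 3*z - 14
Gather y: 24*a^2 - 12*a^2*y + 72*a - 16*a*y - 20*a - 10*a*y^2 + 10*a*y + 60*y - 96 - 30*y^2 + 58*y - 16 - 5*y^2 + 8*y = 24*a^2 + 52*a + y^2*(-10*a - 35) + y*(-12*a^2 - 6*a + 126) - 112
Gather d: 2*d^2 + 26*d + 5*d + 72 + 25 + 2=2*d^2 + 31*d + 99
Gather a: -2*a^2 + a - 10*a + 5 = -2*a^2 - 9*a + 5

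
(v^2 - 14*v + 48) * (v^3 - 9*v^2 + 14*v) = v^5 - 23*v^4 + 188*v^3 - 628*v^2 + 672*v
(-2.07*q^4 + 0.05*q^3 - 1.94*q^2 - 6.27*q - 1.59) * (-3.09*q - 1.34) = 6.3963*q^5 + 2.6193*q^4 + 5.9276*q^3 + 21.9739*q^2 + 13.3149*q + 2.1306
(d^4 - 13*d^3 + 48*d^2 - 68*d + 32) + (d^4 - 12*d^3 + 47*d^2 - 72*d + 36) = 2*d^4 - 25*d^3 + 95*d^2 - 140*d + 68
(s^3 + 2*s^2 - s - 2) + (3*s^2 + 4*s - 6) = s^3 + 5*s^2 + 3*s - 8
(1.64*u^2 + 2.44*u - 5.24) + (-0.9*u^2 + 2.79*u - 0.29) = 0.74*u^2 + 5.23*u - 5.53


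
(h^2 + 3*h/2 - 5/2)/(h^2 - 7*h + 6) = (h + 5/2)/(h - 6)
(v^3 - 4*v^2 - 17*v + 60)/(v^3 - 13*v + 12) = (v - 5)/(v - 1)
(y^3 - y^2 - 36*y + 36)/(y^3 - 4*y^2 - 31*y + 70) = (y^3 - y^2 - 36*y + 36)/(y^3 - 4*y^2 - 31*y + 70)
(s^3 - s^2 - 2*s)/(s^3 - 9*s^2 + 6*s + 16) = s/(s - 8)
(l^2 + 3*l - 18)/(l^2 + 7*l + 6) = (l - 3)/(l + 1)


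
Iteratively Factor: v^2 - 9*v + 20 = (v - 5)*(v - 4)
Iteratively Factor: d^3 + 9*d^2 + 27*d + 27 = (d + 3)*(d^2 + 6*d + 9) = (d + 3)^2*(d + 3)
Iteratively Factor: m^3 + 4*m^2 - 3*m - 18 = (m + 3)*(m^2 + m - 6) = (m - 2)*(m + 3)*(m + 3)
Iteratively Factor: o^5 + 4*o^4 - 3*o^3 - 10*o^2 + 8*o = (o + 2)*(o^4 + 2*o^3 - 7*o^2 + 4*o) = (o - 1)*(o + 2)*(o^3 + 3*o^2 - 4*o) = (o - 1)*(o + 2)*(o + 4)*(o^2 - o) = o*(o - 1)*(o + 2)*(o + 4)*(o - 1)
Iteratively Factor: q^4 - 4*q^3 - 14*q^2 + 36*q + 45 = (q - 5)*(q^3 + q^2 - 9*q - 9) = (q - 5)*(q + 1)*(q^2 - 9) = (q - 5)*(q - 3)*(q + 1)*(q + 3)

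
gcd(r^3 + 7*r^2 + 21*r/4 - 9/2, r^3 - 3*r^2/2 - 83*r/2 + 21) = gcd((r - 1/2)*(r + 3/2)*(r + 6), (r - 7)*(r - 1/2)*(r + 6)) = r^2 + 11*r/2 - 3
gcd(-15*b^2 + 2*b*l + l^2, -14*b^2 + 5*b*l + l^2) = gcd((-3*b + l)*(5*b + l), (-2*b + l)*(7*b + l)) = 1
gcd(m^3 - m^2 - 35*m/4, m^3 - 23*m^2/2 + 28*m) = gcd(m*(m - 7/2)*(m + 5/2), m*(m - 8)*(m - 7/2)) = m^2 - 7*m/2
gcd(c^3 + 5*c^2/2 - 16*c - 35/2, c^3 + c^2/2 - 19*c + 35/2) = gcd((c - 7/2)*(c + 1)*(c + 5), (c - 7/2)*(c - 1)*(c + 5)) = c^2 + 3*c/2 - 35/2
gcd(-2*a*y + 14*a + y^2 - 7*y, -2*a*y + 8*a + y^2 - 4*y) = -2*a + y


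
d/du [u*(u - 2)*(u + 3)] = 3*u^2 + 2*u - 6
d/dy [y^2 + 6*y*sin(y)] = 6*y*cos(y) + 2*y + 6*sin(y)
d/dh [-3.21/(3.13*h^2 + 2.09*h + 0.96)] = (20.0946*h + 6.7089)/(3.13*h^2 + 2.09*h + 0.96)^2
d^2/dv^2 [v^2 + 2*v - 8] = 2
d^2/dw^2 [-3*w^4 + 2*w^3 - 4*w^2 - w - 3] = -36*w^2 + 12*w - 8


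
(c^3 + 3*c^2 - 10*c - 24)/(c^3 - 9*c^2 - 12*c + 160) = (c^2 - c - 6)/(c^2 - 13*c + 40)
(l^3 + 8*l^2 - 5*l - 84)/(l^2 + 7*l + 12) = (l^2 + 4*l - 21)/(l + 3)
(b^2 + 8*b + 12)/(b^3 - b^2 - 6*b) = (b + 6)/(b*(b - 3))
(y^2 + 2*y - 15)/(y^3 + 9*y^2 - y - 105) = 1/(y + 7)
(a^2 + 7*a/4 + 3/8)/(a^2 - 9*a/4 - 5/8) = (2*a + 3)/(2*a - 5)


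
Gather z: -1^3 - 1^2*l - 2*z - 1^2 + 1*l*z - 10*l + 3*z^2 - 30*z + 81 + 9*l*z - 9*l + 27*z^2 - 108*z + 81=-20*l + 30*z^2 + z*(10*l - 140) + 160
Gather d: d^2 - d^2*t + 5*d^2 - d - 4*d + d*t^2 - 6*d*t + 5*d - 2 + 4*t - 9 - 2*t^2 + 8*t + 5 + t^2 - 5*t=d^2*(6 - t) + d*(t^2 - 6*t) - t^2 + 7*t - 6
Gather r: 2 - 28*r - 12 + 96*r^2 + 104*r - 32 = 96*r^2 + 76*r - 42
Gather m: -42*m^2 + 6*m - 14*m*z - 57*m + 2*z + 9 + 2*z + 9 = -42*m^2 + m*(-14*z - 51) + 4*z + 18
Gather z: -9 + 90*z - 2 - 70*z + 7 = 20*z - 4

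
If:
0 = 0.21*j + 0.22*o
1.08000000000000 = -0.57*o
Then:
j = 1.98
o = -1.89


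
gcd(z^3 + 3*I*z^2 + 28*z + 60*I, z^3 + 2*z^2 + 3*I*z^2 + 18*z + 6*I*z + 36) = z + 6*I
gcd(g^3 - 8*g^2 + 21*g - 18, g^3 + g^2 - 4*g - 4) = g - 2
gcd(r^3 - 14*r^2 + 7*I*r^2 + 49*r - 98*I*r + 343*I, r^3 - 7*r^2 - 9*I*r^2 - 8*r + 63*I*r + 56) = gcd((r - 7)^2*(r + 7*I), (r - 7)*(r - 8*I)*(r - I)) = r - 7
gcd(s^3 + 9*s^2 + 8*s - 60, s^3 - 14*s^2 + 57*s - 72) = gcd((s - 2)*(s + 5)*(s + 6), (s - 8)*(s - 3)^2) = 1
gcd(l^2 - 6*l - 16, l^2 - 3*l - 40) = l - 8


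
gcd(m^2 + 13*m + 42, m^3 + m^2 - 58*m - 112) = m + 7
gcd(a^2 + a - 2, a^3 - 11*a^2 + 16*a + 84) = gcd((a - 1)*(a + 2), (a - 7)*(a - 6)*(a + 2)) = a + 2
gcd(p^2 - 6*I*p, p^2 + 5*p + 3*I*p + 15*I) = 1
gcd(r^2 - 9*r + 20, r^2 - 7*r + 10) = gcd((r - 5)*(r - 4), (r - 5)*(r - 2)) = r - 5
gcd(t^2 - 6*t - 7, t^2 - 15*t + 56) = t - 7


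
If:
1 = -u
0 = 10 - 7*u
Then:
No Solution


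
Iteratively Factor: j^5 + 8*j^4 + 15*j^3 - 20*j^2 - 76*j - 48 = (j - 2)*(j^4 + 10*j^3 + 35*j^2 + 50*j + 24) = (j - 2)*(j + 4)*(j^3 + 6*j^2 + 11*j + 6) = (j - 2)*(j + 3)*(j + 4)*(j^2 + 3*j + 2) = (j - 2)*(j + 1)*(j + 3)*(j + 4)*(j + 2)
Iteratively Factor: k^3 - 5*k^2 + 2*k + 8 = (k - 2)*(k^2 - 3*k - 4) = (k - 4)*(k - 2)*(k + 1)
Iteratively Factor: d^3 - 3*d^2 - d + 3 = (d - 3)*(d^2 - 1) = (d - 3)*(d + 1)*(d - 1)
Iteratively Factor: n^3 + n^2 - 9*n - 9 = (n + 1)*(n^2 - 9) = (n - 3)*(n + 1)*(n + 3)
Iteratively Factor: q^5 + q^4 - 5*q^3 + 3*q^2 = (q - 1)*(q^4 + 2*q^3 - 3*q^2) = q*(q - 1)*(q^3 + 2*q^2 - 3*q) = q*(q - 1)*(q + 3)*(q^2 - q) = q^2*(q - 1)*(q + 3)*(q - 1)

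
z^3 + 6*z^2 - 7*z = z*(z - 1)*(z + 7)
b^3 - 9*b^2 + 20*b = b*(b - 5)*(b - 4)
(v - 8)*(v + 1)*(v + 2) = v^3 - 5*v^2 - 22*v - 16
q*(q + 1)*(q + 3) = q^3 + 4*q^2 + 3*q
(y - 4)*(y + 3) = y^2 - y - 12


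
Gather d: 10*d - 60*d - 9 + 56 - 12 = 35 - 50*d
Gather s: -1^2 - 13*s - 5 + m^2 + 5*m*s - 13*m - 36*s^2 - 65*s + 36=m^2 - 13*m - 36*s^2 + s*(5*m - 78) + 30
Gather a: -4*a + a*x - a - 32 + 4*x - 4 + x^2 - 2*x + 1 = a*(x - 5) + x^2 + 2*x - 35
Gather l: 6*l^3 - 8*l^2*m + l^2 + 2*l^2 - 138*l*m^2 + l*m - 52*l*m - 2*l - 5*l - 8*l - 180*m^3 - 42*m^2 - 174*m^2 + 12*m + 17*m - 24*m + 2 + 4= 6*l^3 + l^2*(3 - 8*m) + l*(-138*m^2 - 51*m - 15) - 180*m^3 - 216*m^2 + 5*m + 6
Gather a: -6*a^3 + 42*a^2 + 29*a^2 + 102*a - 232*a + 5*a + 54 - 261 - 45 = -6*a^3 + 71*a^2 - 125*a - 252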